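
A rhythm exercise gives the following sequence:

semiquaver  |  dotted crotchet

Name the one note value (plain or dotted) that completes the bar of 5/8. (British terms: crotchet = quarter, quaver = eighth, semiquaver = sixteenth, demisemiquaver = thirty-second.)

The bar of 5/8 = 10 sixteenth notes.
In sixteenth notes: semiquaver = 1; dotted crotchet = 6.
Altogether 1 + 6 = 7.
Remaining: 10 − 7 = 3 sixteenth notes, which is a dotted eighth note.

dotted eighth note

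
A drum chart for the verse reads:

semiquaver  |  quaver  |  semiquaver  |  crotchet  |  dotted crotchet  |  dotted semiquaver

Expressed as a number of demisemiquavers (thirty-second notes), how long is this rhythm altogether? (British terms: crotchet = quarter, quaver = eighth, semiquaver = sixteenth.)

In thirty-second notes: semiquaver = 2; quaver = 4; semiquaver = 2; crotchet = 8; dotted crotchet = 12; dotted semiquaver = 3.
Adding: 2 + 4 + 2 + 8 + 12 + 3 = 31 thirty-second notes.

31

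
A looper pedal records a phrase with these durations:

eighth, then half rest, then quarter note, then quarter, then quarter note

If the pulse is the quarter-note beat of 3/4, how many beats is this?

One quarter-note beat = 2 eighth notes.
Each duration in eighth notes: eighth = 1; half rest = 4; quarter note = 2; quarter = 2; quarter note = 2.
Total: 1 + 4 + 2 + 2 + 2 = 11.
11 ÷ 2 = 5.5 beats.

5.5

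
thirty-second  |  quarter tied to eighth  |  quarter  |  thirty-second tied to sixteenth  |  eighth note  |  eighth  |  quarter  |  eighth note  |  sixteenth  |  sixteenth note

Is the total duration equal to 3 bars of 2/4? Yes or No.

One bar of 2/4 = 16 thirty-second notes, so 3 bars = 48.
Each duration in thirty-second notes: thirty-second = 1; quarter tied to eighth (quarter + eighth) = 12; quarter = 8; thirty-second tied to sixteenth (thirty-second + sixteenth) = 3; eighth note = 4; eighth = 4; quarter = 8; eighth note = 4; sixteenth = 2; sixteenth note = 2.
Adding: 1 + 12 + 8 + 3 + 4 + 4 + 8 + 4 + 2 + 2 = 48.
48 equals 48, so the answer is Yes.

Yes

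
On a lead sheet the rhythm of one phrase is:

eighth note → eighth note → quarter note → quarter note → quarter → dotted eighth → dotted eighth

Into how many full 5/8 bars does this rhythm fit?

One bar of 5/8 = 10 sixteenth notes.
Express everything in sixteenth notes: eighth note = 2; eighth note = 2; quarter note = 4; quarter note = 4; quarter = 4; dotted eighth = 3; dotted eighth = 3.
Sum: 2 + 2 + 4 + 4 + 4 + 3 + 3 = 22.
22 ÷ 10 = 2 complete bars with 2 left over.

2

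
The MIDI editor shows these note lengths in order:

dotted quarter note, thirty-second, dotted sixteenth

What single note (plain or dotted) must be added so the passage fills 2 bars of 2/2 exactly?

2 bars of 2/2 = 64 thirty-second notes.
In thirty-second notes: dotted quarter note = 12; thirty-second = 1; dotted sixteenth = 3.
Sum: 12 + 1 + 3 = 16.
Remaining: 64 − 16 = 48 thirty-second notes, which is a dotted whole note.

dotted whole note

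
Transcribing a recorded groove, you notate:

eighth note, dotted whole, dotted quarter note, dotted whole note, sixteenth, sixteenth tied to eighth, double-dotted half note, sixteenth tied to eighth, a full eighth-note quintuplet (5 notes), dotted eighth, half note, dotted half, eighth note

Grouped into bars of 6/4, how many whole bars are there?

4

One bar of 6/4 = 24 sixteenth notes.
Working in sixteenth notes: eighth note = 2; dotted whole = 24; dotted quarter note = 6; dotted whole note = 24; sixteenth = 1; sixteenth tied to eighth (sixteenth + eighth) = 3; double-dotted half note = 14; sixteenth tied to eighth (sixteenth + eighth) = 3; a full eighth-note quintuplet (5 notes) (five quintuplet eighths span one half) = 8; dotted eighth = 3; half note = 8; dotted half = 12; eighth note = 2.
Altogether 2 + 24 + 6 + 24 + 1 + 3 + 14 + 3 + 8 + 3 + 8 + 12 + 2 = 110.
110 ÷ 24 = 4 complete bars with 14 left over.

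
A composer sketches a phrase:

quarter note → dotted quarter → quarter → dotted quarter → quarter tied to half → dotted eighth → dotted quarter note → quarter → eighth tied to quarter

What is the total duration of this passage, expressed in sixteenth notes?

51

In sixteenth notes: quarter note = 4; dotted quarter = 6; quarter = 4; dotted quarter = 6; quarter tied to half (quarter + half) = 12; dotted eighth = 3; dotted quarter note = 6; quarter = 4; eighth tied to quarter (eighth + quarter) = 6.
Altogether 4 + 6 + 4 + 6 + 12 + 3 + 6 + 4 + 6 = 51 sixteenth notes.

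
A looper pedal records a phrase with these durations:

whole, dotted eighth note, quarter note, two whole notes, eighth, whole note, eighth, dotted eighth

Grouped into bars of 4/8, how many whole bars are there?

9

One bar of 4/8 = 8 sixteenth notes.
Working in sixteenth notes: whole = 16; dotted eighth note = 3; quarter note = 4; whole note = 16; whole note = 16; eighth = 2; whole note = 16; eighth = 2; dotted eighth = 3.
Adding: 16 + 3 + 4 + 16 + 16 + 2 + 16 + 2 + 3 = 78.
78 ÷ 8 = 9 complete bars with 6 left over.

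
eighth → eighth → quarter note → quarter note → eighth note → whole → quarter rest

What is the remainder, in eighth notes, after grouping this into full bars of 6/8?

One bar of 6/8 = 6 eighth notes.
Working in eighth notes: eighth = 1; eighth = 1; quarter note = 2; quarter note = 2; eighth note = 1; whole = 8; quarter rest = 2.
Total: 1 + 1 + 2 + 2 + 1 + 8 + 2 = 17.
17 ÷ 6 = 2 complete bars with 5 eighth notes remaining.

5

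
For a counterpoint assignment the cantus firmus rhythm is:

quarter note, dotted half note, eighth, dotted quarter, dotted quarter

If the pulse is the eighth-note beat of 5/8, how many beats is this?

15

One eighth-note beat = 2 sixteenth notes.
Convert each value to sixteenth notes: quarter note = 4; dotted half note = 12; eighth = 2; dotted quarter = 6; dotted quarter = 6.
Altogether 4 + 12 + 2 + 6 + 6 = 30.
30 ÷ 2 = 15 beats.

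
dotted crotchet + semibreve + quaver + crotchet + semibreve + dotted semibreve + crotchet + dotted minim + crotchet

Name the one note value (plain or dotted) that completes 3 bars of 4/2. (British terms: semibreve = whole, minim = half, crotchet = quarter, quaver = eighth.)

half note

3 bars of 4/2 = 48 eighth notes.
Convert each value to eighth notes: dotted crotchet = 3; semibreve = 8; quaver = 1; crotchet = 2; semibreve = 8; dotted semibreve = 12; crotchet = 2; dotted minim = 6; crotchet = 2.
Sum: 3 + 8 + 1 + 2 + 8 + 12 + 2 + 6 + 2 = 44.
Remaining: 48 − 44 = 4 eighth notes, which is a half note.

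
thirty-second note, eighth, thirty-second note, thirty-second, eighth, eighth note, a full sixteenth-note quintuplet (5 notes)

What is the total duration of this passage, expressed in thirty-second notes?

23

In thirty-second notes: thirty-second note = 1; eighth = 4; thirty-second note = 1; thirty-second = 1; eighth = 4; eighth note = 4; a full sixteenth-note quintuplet (5 notes) (five quintuplet sixteenths span one quarter) = 8.
Altogether 1 + 4 + 1 + 1 + 4 + 4 + 8 = 23 thirty-second notes.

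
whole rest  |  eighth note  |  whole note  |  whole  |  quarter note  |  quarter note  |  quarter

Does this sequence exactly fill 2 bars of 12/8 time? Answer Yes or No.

No

One bar of 12/8 = 12 eighth notes, so 2 bars = 24.
Working in eighth notes: whole rest = 8; eighth note = 1; whole note = 8; whole = 8; quarter note = 2; quarter note = 2; quarter = 2.
Adding: 8 + 1 + 8 + 8 + 2 + 2 + 2 = 31.
31 exceeds 24, so the answer is No.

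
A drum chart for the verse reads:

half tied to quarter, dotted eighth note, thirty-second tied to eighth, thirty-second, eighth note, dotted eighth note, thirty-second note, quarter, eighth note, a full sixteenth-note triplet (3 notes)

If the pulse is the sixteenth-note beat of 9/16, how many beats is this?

One sixteenth-note beat = 2 thirty-second notes.
Each duration in thirty-second notes: half tied to quarter (half + quarter) = 24; dotted eighth note = 6; thirty-second tied to eighth (thirty-second + eighth) = 5; thirty-second = 1; eighth note = 4; dotted eighth note = 6; thirty-second note = 1; quarter = 8; eighth note = 4; a full sixteenth-note triplet (3 notes) (three triplet sixteenths span one eighth) = 4.
Sum: 24 + 6 + 5 + 1 + 4 + 6 + 1 + 8 + 4 + 4 = 63.
63 ÷ 2 = 31.5 beats.

31.5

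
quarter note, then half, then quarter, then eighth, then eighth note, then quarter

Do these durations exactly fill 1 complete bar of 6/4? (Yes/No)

One bar of 6/4 = 12 eighth notes.
Express everything in eighth notes: quarter note = 2; half = 4; quarter = 2; eighth = 1; eighth note = 1; quarter = 2.
Adding: 2 + 4 + 2 + 1 + 1 + 2 = 12.
12 equals 12, so the answer is Yes.

Yes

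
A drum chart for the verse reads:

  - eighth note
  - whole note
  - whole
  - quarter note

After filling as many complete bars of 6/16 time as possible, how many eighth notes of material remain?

1

One bar of 6/16 = 3 eighth notes.
In eighth notes: eighth note = 1; whole note = 8; whole = 8; quarter note = 2.
Sum: 1 + 8 + 8 + 2 = 19.
19 ÷ 3 = 6 complete bars with 1 eighth note remaining.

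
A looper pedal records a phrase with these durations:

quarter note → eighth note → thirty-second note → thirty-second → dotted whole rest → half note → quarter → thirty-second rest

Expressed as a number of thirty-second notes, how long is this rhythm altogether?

87

Convert each value to thirty-second notes: quarter note = 8; eighth note = 4; thirty-second note = 1; thirty-second = 1; dotted whole rest = 48; half note = 16; quarter = 8; thirty-second rest = 1.
Total: 8 + 4 + 1 + 1 + 48 + 16 + 8 + 1 = 87 thirty-second notes.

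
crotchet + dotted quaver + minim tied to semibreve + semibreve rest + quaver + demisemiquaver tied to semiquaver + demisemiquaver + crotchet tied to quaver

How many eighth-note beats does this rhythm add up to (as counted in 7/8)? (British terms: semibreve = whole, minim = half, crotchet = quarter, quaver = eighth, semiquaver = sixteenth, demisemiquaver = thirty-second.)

28.5

One eighth-note beat = 4 thirty-second notes.
Express everything in thirty-second notes: crotchet = 8; dotted quaver = 6; minim tied to semibreve (minim + semibreve) = 48; semibreve rest = 32; quaver = 4; demisemiquaver tied to semiquaver (demisemiquaver + semiquaver) = 3; demisemiquaver = 1; crotchet tied to quaver (crotchet + quaver) = 12.
Altogether 8 + 6 + 48 + 32 + 4 + 3 + 1 + 12 = 114.
114 ÷ 4 = 28.5 beats.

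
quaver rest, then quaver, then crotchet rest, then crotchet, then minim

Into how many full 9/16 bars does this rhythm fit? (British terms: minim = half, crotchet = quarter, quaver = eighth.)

2

One bar of 9/16 = 9 sixteenth notes.
In sixteenth notes: quaver rest = 2; quaver = 2; crotchet rest = 4; crotchet = 4; minim = 8.
Sum: 2 + 2 + 4 + 4 + 8 = 20.
20 ÷ 9 = 2 complete bars with 2 left over.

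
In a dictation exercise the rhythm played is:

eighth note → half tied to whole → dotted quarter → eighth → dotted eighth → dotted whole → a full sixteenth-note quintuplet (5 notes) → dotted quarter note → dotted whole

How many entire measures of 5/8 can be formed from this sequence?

9

One bar of 5/8 = 10 sixteenth notes.
Working in sixteenth notes: eighth note = 2; half tied to whole (half + whole) = 24; dotted quarter = 6; eighth = 2; dotted eighth = 3; dotted whole = 24; a full sixteenth-note quintuplet (5 notes) (five quintuplet sixteenths span one quarter) = 4; dotted quarter note = 6; dotted whole = 24.
Sum: 2 + 24 + 6 + 2 + 3 + 24 + 4 + 6 + 24 = 95.
95 ÷ 10 = 9 complete bars with 5 left over.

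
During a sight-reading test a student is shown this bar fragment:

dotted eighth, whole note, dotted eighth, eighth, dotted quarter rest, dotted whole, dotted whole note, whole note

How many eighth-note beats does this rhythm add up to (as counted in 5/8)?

47

One eighth-note beat = 2 sixteenth notes.
Working in sixteenth notes: dotted eighth = 3; whole note = 16; dotted eighth = 3; eighth = 2; dotted quarter rest = 6; dotted whole = 24; dotted whole note = 24; whole note = 16.
Altogether 3 + 16 + 3 + 2 + 6 + 24 + 24 + 16 = 94.
94 ÷ 2 = 47 beats.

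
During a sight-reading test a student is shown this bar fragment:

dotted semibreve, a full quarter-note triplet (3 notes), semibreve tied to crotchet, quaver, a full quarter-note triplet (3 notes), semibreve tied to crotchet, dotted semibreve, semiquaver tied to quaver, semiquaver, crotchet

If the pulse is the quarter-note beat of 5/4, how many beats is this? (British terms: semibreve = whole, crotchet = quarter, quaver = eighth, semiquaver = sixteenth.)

28.5

One quarter-note beat = 4 sixteenth notes.
Each duration in sixteenth notes: dotted semibreve = 24; a full quarter-note triplet (3 notes) (three triplet quarters span one half) = 8; semibreve tied to crotchet (semibreve + crotchet) = 20; quaver = 2; a full quarter-note triplet (3 notes) (three triplet quarters span one half) = 8; semibreve tied to crotchet (semibreve + crotchet) = 20; dotted semibreve = 24; semiquaver tied to quaver (semiquaver + quaver) = 3; semiquaver = 1; crotchet = 4.
Adding: 24 + 8 + 20 + 2 + 8 + 20 + 24 + 3 + 1 + 4 = 114.
114 ÷ 4 = 28.5 beats.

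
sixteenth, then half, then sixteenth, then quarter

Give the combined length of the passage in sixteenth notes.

14

Express everything in sixteenth notes: sixteenth = 1; half = 8; sixteenth = 1; quarter = 4.
Sum: 1 + 8 + 1 + 4 = 14 sixteenth notes.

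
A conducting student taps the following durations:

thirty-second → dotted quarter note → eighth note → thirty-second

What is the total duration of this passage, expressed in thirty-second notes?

18

In thirty-second notes: thirty-second = 1; dotted quarter note = 12; eighth note = 4; thirty-second = 1.
Sum: 1 + 12 + 4 + 1 = 18 thirty-second notes.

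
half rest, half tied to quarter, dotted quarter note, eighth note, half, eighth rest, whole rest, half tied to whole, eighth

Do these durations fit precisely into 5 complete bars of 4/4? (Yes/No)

Yes

One bar of 4/4 = 8 eighth notes, so 5 bars = 40.
Convert each value to eighth notes: half rest = 4; half tied to quarter (half + quarter) = 6; dotted quarter note = 3; eighth note = 1; half = 4; eighth rest = 1; whole rest = 8; half tied to whole (half + whole) = 12; eighth = 1.
Sum: 4 + 6 + 3 + 1 + 4 + 1 + 8 + 12 + 1 = 40.
40 equals 40, so the answer is Yes.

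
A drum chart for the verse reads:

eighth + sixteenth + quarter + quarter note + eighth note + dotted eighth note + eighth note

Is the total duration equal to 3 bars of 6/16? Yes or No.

Yes

One bar of 6/16 = 6 sixteenth notes, so 3 bars = 18.
Each duration in sixteenth notes: eighth = 2; sixteenth = 1; quarter = 4; quarter note = 4; eighth note = 2; dotted eighth note = 3; eighth note = 2.
Adding: 2 + 1 + 4 + 4 + 2 + 3 + 2 = 18.
18 equals 18, so the answer is Yes.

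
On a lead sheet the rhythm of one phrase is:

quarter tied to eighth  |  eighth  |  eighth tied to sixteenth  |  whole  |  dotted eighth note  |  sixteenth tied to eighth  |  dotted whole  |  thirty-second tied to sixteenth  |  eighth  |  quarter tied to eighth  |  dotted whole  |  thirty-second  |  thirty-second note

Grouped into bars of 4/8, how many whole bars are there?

One bar of 4/8 = 16 thirty-second notes.
Convert each value to thirty-second notes: quarter tied to eighth (quarter + eighth) = 12; eighth = 4; eighth tied to sixteenth (eighth + sixteenth) = 6; whole = 32; dotted eighth note = 6; sixteenth tied to eighth (sixteenth + eighth) = 6; dotted whole = 48; thirty-second tied to sixteenth (thirty-second + sixteenth) = 3; eighth = 4; quarter tied to eighth (quarter + eighth) = 12; dotted whole = 48; thirty-second = 1; thirty-second note = 1.
Adding: 12 + 4 + 6 + 32 + 6 + 6 + 48 + 3 + 4 + 12 + 48 + 1 + 1 = 183.
183 ÷ 16 = 11 complete bars with 7 left over.

11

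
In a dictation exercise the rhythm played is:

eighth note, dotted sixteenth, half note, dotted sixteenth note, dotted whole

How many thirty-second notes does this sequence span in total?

74

Convert each value to thirty-second notes: eighth note = 4; dotted sixteenth = 3; half note = 16; dotted sixteenth note = 3; dotted whole = 48.
Altogether 4 + 3 + 16 + 3 + 48 = 74 thirty-second notes.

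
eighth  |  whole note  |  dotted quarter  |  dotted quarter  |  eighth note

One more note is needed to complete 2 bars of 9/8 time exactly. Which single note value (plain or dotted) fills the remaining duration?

quarter note

2 bars of 9/8 = 18 eighth notes.
Working in eighth notes: eighth = 1; whole note = 8; dotted quarter = 3; dotted quarter = 3; eighth note = 1.
Altogether 1 + 8 + 3 + 3 + 1 = 16.
Remaining: 18 − 16 = 2 eighth notes, which is a quarter note.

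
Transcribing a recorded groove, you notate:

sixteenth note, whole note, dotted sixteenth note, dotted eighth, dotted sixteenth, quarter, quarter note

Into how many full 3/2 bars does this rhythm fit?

1

One bar of 3/2 = 48 thirty-second notes.
Each duration in thirty-second notes: sixteenth note = 2; whole note = 32; dotted sixteenth note = 3; dotted eighth = 6; dotted sixteenth = 3; quarter = 8; quarter note = 8.
Sum: 2 + 32 + 3 + 6 + 3 + 8 + 8 = 62.
62 ÷ 48 = 1 complete bar with 14 left over.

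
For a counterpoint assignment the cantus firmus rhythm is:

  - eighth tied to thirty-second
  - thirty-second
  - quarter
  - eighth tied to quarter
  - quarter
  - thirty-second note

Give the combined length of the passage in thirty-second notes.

35

In thirty-second notes: eighth tied to thirty-second (eighth + thirty-second) = 5; thirty-second = 1; quarter = 8; eighth tied to quarter (eighth + quarter) = 12; quarter = 8; thirty-second note = 1.
Sum: 5 + 1 + 8 + 12 + 8 + 1 = 35 thirty-second notes.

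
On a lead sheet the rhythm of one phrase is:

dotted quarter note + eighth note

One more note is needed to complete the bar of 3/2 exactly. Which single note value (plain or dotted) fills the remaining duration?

The bar of 3/2 = 12 eighth notes.
Express everything in eighth notes: dotted quarter note = 3; eighth note = 1.
Sum: 3 + 1 = 4.
Remaining: 12 − 4 = 8 eighth notes, which is a whole note.

whole note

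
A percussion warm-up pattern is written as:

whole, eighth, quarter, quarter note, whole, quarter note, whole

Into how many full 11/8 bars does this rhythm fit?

One bar of 11/8 = 11 eighth notes.
Each duration in eighth notes: whole = 8; eighth = 1; quarter = 2; quarter note = 2; whole = 8; quarter note = 2; whole = 8.
Altogether 8 + 1 + 2 + 2 + 8 + 2 + 8 = 31.
31 ÷ 11 = 2 complete bars with 9 left over.

2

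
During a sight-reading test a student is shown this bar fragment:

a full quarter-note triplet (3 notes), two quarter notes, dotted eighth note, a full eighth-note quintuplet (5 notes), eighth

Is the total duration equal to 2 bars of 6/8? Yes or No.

No

One bar of 6/8 = 12 sixteenth notes, so 2 bars = 24.
Convert each value to sixteenth notes: a full quarter-note triplet (3 notes) (three triplet quarters span one half) = 8; quarter note = 4; quarter note = 4; dotted eighth note = 3; a full eighth-note quintuplet (5 notes) (five quintuplet eighths span one half) = 8; eighth = 2.
Adding: 8 + 4 + 4 + 3 + 8 + 2 = 29.
29 exceeds 24, so the answer is No.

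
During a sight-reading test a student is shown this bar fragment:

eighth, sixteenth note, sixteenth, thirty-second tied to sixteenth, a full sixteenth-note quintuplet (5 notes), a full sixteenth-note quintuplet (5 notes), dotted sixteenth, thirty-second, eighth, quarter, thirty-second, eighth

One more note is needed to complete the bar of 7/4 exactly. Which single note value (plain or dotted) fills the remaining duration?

The bar of 7/4 = 56 thirty-second notes.
Express everything in thirty-second notes: eighth = 4; sixteenth note = 2; sixteenth = 2; thirty-second tied to sixteenth (thirty-second + sixteenth) = 3; a full sixteenth-note quintuplet (5 notes) (five quintuplet sixteenths span one quarter) = 8; a full sixteenth-note quintuplet (5 notes) (five quintuplet sixteenths span one quarter) = 8; dotted sixteenth = 3; thirty-second = 1; eighth = 4; quarter = 8; thirty-second = 1; eighth = 4.
Altogether 4 + 2 + 2 + 3 + 8 + 8 + 3 + 1 + 4 + 8 + 1 + 4 = 48.
Remaining: 56 − 48 = 8 thirty-second notes, which is a quarter note.

quarter note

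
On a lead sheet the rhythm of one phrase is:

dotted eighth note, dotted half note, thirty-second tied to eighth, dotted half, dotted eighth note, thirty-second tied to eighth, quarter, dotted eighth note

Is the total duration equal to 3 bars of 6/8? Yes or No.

No

One bar of 6/8 = 24 thirty-second notes, so 3 bars = 72.
In thirty-second notes: dotted eighth note = 6; dotted half note = 24; thirty-second tied to eighth (thirty-second + eighth) = 5; dotted half = 24; dotted eighth note = 6; thirty-second tied to eighth (thirty-second + eighth) = 5; quarter = 8; dotted eighth note = 6.
Adding: 6 + 24 + 5 + 24 + 6 + 5 + 8 + 6 = 84.
84 exceeds 72, so the answer is No.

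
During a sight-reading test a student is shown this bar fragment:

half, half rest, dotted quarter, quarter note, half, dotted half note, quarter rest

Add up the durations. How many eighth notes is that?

25

Convert each value to eighth notes: half = 4; half rest = 4; dotted quarter = 3; quarter note = 2; half = 4; dotted half note = 6; quarter rest = 2.
Total: 4 + 4 + 3 + 2 + 4 + 6 + 2 = 25 eighth notes.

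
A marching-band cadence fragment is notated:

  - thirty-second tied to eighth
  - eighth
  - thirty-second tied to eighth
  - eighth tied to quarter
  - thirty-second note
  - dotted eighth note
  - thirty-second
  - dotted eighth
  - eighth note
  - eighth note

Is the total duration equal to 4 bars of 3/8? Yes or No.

One bar of 3/8 = 12 thirty-second notes, so 4 bars = 48.
Each duration in thirty-second notes: thirty-second tied to eighth (thirty-second + eighth) = 5; eighth = 4; thirty-second tied to eighth (thirty-second + eighth) = 5; eighth tied to quarter (eighth + quarter) = 12; thirty-second note = 1; dotted eighth note = 6; thirty-second = 1; dotted eighth = 6; eighth note = 4; eighth note = 4.
Adding: 5 + 4 + 5 + 12 + 1 + 6 + 1 + 6 + 4 + 4 = 48.
48 equals 48, so the answer is Yes.

Yes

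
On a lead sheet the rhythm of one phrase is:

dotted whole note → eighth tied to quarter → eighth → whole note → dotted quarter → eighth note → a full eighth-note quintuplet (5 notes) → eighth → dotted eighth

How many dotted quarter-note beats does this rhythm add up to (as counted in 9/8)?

11.5

One dotted quarter-note beat = 6 sixteenth notes.
Express everything in sixteenth notes: dotted whole note = 24; eighth tied to quarter (eighth + quarter) = 6; eighth = 2; whole note = 16; dotted quarter = 6; eighth note = 2; a full eighth-note quintuplet (5 notes) (five quintuplet eighths span one half) = 8; eighth = 2; dotted eighth = 3.
Total: 24 + 6 + 2 + 16 + 6 + 2 + 8 + 2 + 3 = 69.
69 ÷ 6 = 11.5 beats.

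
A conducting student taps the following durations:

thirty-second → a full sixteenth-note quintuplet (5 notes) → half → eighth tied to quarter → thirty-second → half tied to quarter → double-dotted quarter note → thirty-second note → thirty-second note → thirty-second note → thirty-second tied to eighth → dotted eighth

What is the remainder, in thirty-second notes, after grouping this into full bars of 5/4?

10

One bar of 5/4 = 40 thirty-second notes.
Convert each value to thirty-second notes: thirty-second = 1; a full sixteenth-note quintuplet (5 notes) (five quintuplet sixteenths span one quarter) = 8; half = 16; eighth tied to quarter (eighth + quarter) = 12; thirty-second = 1; half tied to quarter (half + quarter) = 24; double-dotted quarter note = 14; thirty-second note = 1; thirty-second note = 1; thirty-second note = 1; thirty-second tied to eighth (thirty-second + eighth) = 5; dotted eighth = 6.
Altogether 1 + 8 + 16 + 12 + 1 + 24 + 14 + 1 + 1 + 1 + 5 + 6 = 90.
90 ÷ 40 = 2 complete bars with 10 thirty-second notes remaining.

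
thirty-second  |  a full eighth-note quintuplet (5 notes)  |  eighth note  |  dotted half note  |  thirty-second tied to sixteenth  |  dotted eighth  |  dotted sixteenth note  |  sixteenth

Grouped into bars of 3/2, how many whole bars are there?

One bar of 3/2 = 48 thirty-second notes.
Each duration in thirty-second notes: thirty-second = 1; a full eighth-note quintuplet (5 notes) (five quintuplet eighths span one half) = 16; eighth note = 4; dotted half note = 24; thirty-second tied to sixteenth (thirty-second + sixteenth) = 3; dotted eighth = 6; dotted sixteenth note = 3; sixteenth = 2.
Total: 1 + 16 + 4 + 24 + 3 + 6 + 3 + 2 = 59.
59 ÷ 48 = 1 complete bar with 11 left over.

1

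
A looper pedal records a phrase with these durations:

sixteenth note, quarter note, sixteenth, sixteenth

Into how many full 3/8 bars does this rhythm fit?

1

One bar of 3/8 = 6 sixteenth notes.
Working in sixteenth notes: sixteenth note = 1; quarter note = 4; sixteenth = 1; sixteenth = 1.
Adding: 1 + 4 + 1 + 1 = 7.
7 ÷ 6 = 1 complete bar with 1 left over.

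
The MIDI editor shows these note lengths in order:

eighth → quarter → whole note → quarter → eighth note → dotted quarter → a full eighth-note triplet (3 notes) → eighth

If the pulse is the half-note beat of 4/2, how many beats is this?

One half-note beat = 4 eighth notes.
Each duration in eighth notes: eighth = 1; quarter = 2; whole note = 8; quarter = 2; eighth note = 1; dotted quarter = 3; a full eighth-note triplet (3 notes) (three triplet eighths span one quarter) = 2; eighth = 1.
Sum: 1 + 2 + 8 + 2 + 1 + 3 + 2 + 1 = 20.
20 ÷ 4 = 5 beats.

5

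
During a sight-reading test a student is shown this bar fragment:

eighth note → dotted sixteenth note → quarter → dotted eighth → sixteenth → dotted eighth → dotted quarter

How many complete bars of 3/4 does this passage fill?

1

One bar of 3/4 = 24 thirty-second notes.
Convert each value to thirty-second notes: eighth note = 4; dotted sixteenth note = 3; quarter = 8; dotted eighth = 6; sixteenth = 2; dotted eighth = 6; dotted quarter = 12.
Total: 4 + 3 + 8 + 6 + 2 + 6 + 12 = 41.
41 ÷ 24 = 1 complete bar with 17 left over.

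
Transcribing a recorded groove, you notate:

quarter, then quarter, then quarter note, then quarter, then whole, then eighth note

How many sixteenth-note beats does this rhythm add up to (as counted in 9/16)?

One sixteenth-note beat = 2 thirty-second notes.
Express everything in thirty-second notes: quarter = 8; quarter = 8; quarter note = 8; quarter = 8; whole = 32; eighth note = 4.
Altogether 8 + 8 + 8 + 8 + 32 + 4 = 68.
68 ÷ 2 = 34 beats.

34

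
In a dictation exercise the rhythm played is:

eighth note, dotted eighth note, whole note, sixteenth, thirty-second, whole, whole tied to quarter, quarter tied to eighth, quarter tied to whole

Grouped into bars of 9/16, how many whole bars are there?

9

One bar of 9/16 = 18 thirty-second notes.
Express everything in thirty-second notes: eighth note = 4; dotted eighth note = 6; whole note = 32; sixteenth = 2; thirty-second = 1; whole = 32; whole tied to quarter (whole + quarter) = 40; quarter tied to eighth (quarter + eighth) = 12; quarter tied to whole (quarter + whole) = 40.
Total: 4 + 6 + 32 + 2 + 1 + 32 + 40 + 12 + 40 = 169.
169 ÷ 18 = 9 complete bars with 7 left over.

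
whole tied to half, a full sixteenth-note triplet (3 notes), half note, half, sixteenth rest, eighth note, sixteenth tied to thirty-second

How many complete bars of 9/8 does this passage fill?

2

One bar of 9/8 = 36 thirty-second notes.
Each duration in thirty-second notes: whole tied to half (whole + half) = 48; a full sixteenth-note triplet (3 notes) (three triplet sixteenths span one eighth) = 4; half note = 16; half = 16; sixteenth rest = 2; eighth note = 4; sixteenth tied to thirty-second (sixteenth + thirty-second) = 3.
Adding: 48 + 4 + 16 + 16 + 2 + 4 + 3 = 93.
93 ÷ 36 = 2 complete bars with 21 left over.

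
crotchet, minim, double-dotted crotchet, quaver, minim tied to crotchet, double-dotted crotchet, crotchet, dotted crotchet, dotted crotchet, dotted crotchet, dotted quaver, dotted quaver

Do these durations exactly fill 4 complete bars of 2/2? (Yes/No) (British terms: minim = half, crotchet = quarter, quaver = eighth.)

No

One bar of 2/2 = 16 sixteenth notes, so 4 bars = 64.
Each duration in sixteenth notes: crotchet = 4; minim = 8; double-dotted crotchet = 7; quaver = 2; minim tied to crotchet (minim + crotchet) = 12; double-dotted crotchet = 7; crotchet = 4; dotted crotchet = 6; dotted crotchet = 6; dotted crotchet = 6; dotted quaver = 3; dotted quaver = 3.
Sum: 4 + 8 + 7 + 2 + 12 + 7 + 4 + 6 + 6 + 6 + 3 + 3 = 68.
68 exceeds 64, so the answer is No.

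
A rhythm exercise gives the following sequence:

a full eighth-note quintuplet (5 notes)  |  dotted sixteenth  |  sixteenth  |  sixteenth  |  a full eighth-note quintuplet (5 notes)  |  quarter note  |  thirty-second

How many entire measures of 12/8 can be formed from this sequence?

1

One bar of 12/8 = 48 thirty-second notes.
Working in thirty-second notes: a full eighth-note quintuplet (5 notes) (five quintuplet eighths span one half) = 16; dotted sixteenth = 3; sixteenth = 2; sixteenth = 2; a full eighth-note quintuplet (5 notes) (five quintuplet eighths span one half) = 16; quarter note = 8; thirty-second = 1.
Sum: 16 + 3 + 2 + 2 + 16 + 8 + 1 = 48.
48 ÷ 48 = 1 complete bar with 0 left over.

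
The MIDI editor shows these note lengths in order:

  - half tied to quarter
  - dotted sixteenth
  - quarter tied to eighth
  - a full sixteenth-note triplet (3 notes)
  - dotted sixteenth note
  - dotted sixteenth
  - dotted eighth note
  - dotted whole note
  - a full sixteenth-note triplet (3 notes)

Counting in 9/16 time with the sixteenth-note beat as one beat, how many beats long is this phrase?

One sixteenth-note beat = 2 thirty-second notes.
Convert each value to thirty-second notes: half tied to quarter (half + quarter) = 24; dotted sixteenth = 3; quarter tied to eighth (quarter + eighth) = 12; a full sixteenth-note triplet (3 notes) (three triplet sixteenths span one eighth) = 4; dotted sixteenth note = 3; dotted sixteenth = 3; dotted eighth note = 6; dotted whole note = 48; a full sixteenth-note triplet (3 notes) (three triplet sixteenths span one eighth) = 4.
Sum: 24 + 3 + 12 + 4 + 3 + 3 + 6 + 48 + 4 = 107.
107 ÷ 2 = 53.5 beats.

53.5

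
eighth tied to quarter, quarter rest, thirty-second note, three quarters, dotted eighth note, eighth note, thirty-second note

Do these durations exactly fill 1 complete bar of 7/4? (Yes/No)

Yes

One bar of 7/4 = 56 thirty-second notes.
In thirty-second notes: eighth tied to quarter (eighth + quarter) = 12; quarter rest = 8; thirty-second note = 1; quarter = 8; quarter = 8; quarter = 8; dotted eighth note = 6; eighth note = 4; thirty-second note = 1.
Adding: 12 + 8 + 1 + 8 + 8 + 8 + 6 + 4 + 1 = 56.
56 equals 56, so the answer is Yes.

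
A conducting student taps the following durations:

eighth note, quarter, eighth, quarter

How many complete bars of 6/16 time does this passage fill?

One bar of 6/16 = 3 eighth notes.
Each duration in eighth notes: eighth note = 1; quarter = 2; eighth = 1; quarter = 2.
Altogether 1 + 2 + 1 + 2 = 6.
6 ÷ 3 = 2 complete bars with 0 left over.

2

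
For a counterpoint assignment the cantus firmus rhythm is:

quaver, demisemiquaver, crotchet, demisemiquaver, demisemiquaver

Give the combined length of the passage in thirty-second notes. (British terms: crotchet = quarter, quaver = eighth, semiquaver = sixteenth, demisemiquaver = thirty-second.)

15

Convert each value to thirty-second notes: quaver = 4; demisemiquaver = 1; crotchet = 8; demisemiquaver = 1; demisemiquaver = 1.
Sum: 4 + 1 + 8 + 1 + 1 = 15 thirty-second notes.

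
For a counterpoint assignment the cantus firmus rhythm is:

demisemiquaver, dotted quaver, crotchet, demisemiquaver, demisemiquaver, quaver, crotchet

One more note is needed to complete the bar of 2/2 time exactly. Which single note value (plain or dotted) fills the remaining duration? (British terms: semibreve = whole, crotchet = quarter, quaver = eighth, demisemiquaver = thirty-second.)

dotted sixteenth note

The bar of 2/2 = 32 thirty-second notes.
In thirty-second notes: demisemiquaver = 1; dotted quaver = 6; crotchet = 8; demisemiquaver = 1; demisemiquaver = 1; quaver = 4; crotchet = 8.
Total: 1 + 6 + 8 + 1 + 1 + 4 + 8 = 29.
Remaining: 32 − 29 = 3 thirty-second notes, which is a dotted sixteenth note.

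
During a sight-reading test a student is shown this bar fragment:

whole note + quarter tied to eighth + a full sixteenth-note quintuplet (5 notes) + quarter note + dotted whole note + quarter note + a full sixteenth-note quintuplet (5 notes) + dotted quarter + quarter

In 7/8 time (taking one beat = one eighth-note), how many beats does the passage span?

One eighth-note beat = 2 sixteenth notes.
Each duration in sixteenth notes: whole note = 16; quarter tied to eighth (quarter + eighth) = 6; a full sixteenth-note quintuplet (5 notes) (five quintuplet sixteenths span one quarter) = 4; quarter note = 4; dotted whole note = 24; quarter note = 4; a full sixteenth-note quintuplet (5 notes) (five quintuplet sixteenths span one quarter) = 4; dotted quarter = 6; quarter = 4.
Total: 16 + 6 + 4 + 4 + 24 + 4 + 4 + 6 + 4 = 72.
72 ÷ 2 = 36 beats.

36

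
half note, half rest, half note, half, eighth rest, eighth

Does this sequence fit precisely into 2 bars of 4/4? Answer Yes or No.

One bar of 4/4 = 8 eighth notes, so 2 bars = 16.
Express everything in eighth notes: half note = 4; half rest = 4; half note = 4; half = 4; eighth rest = 1; eighth = 1.
Sum: 4 + 4 + 4 + 4 + 1 + 1 = 18.
18 exceeds 16, so the answer is No.

No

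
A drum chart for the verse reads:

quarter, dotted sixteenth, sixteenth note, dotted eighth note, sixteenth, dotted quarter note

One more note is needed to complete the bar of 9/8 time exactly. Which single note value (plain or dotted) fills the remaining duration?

dotted sixteenth note

The bar of 9/8 = 36 thirty-second notes.
Each duration in thirty-second notes: quarter = 8; dotted sixteenth = 3; sixteenth note = 2; dotted eighth note = 6; sixteenth = 2; dotted quarter note = 12.
Adding: 8 + 3 + 2 + 6 + 2 + 12 = 33.
Remaining: 36 − 33 = 3 thirty-second notes, which is a dotted sixteenth note.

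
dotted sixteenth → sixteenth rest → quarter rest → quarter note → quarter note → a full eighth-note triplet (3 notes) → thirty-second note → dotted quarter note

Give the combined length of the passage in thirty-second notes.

Each duration in thirty-second notes: dotted sixteenth = 3; sixteenth rest = 2; quarter rest = 8; quarter note = 8; quarter note = 8; a full eighth-note triplet (3 notes) (three triplet eighths span one quarter) = 8; thirty-second note = 1; dotted quarter note = 12.
Total: 3 + 2 + 8 + 8 + 8 + 8 + 1 + 12 = 50 thirty-second notes.

50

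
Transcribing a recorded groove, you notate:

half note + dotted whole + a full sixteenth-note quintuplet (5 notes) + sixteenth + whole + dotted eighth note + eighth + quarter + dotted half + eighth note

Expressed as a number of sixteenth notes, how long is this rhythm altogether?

76

Working in sixteenth notes: half note = 8; dotted whole = 24; a full sixteenth-note quintuplet (5 notes) (five quintuplet sixteenths span one quarter) = 4; sixteenth = 1; whole = 16; dotted eighth note = 3; eighth = 2; quarter = 4; dotted half = 12; eighth note = 2.
Sum: 8 + 24 + 4 + 1 + 16 + 3 + 2 + 4 + 12 + 2 = 76 sixteenth notes.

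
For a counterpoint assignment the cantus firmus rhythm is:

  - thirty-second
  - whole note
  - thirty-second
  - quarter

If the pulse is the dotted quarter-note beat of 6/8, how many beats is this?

3.5

One dotted quarter-note beat = 12 thirty-second notes.
Working in thirty-second notes: thirty-second = 1; whole note = 32; thirty-second = 1; quarter = 8.
Adding: 1 + 32 + 1 + 8 = 42.
42 ÷ 12 = 3.5 beats.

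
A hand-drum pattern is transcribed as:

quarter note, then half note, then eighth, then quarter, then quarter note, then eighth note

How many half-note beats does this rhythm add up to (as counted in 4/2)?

3

One half-note beat = 4 eighth notes.
Working in eighth notes: quarter note = 2; half note = 4; eighth = 1; quarter = 2; quarter note = 2; eighth note = 1.
Altogether 2 + 4 + 1 + 2 + 2 + 1 = 12.
12 ÷ 4 = 3 beats.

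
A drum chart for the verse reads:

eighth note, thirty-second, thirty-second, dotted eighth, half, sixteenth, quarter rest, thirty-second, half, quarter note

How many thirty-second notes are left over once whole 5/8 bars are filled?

One bar of 5/8 = 20 thirty-second notes.
Working in thirty-second notes: eighth note = 4; thirty-second = 1; thirty-second = 1; dotted eighth = 6; half = 16; sixteenth = 2; quarter rest = 8; thirty-second = 1; half = 16; quarter note = 8.
Adding: 4 + 1 + 1 + 6 + 16 + 2 + 8 + 1 + 16 + 8 = 63.
63 ÷ 20 = 3 complete bars with 3 thirty-second notes remaining.

3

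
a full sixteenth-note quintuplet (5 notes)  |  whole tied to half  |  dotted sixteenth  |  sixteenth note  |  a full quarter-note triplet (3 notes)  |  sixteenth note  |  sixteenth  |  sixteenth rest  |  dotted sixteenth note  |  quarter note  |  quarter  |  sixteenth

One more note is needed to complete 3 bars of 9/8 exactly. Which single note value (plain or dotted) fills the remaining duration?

eighth note

3 bars of 9/8 = 108 thirty-second notes.
Each duration in thirty-second notes: a full sixteenth-note quintuplet (5 notes) (five quintuplet sixteenths span one quarter) = 8; whole tied to half (whole + half) = 48; dotted sixteenth = 3; sixteenth note = 2; a full quarter-note triplet (3 notes) (three triplet quarters span one half) = 16; sixteenth note = 2; sixteenth = 2; sixteenth rest = 2; dotted sixteenth note = 3; quarter note = 8; quarter = 8; sixteenth = 2.
Altogether 8 + 48 + 3 + 2 + 16 + 2 + 2 + 2 + 3 + 8 + 8 + 2 = 104.
Remaining: 108 − 104 = 4 thirty-second notes, which is a eighth note.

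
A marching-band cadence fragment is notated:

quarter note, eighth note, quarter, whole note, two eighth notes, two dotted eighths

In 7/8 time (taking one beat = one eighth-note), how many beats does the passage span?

18

One eighth-note beat = 2 sixteenth notes.
Express everything in sixteenth notes: quarter note = 4; eighth note = 2; quarter = 4; whole note = 16; eighth note = 2; eighth note = 2; dotted eighth = 3; dotted eighth = 3.
Sum: 4 + 2 + 4 + 16 + 2 + 2 + 3 + 3 = 36.
36 ÷ 2 = 18 beats.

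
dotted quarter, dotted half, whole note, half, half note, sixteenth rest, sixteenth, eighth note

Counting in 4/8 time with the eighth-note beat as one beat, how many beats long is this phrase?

27

One eighth-note beat = 2 sixteenth notes.
Each duration in sixteenth notes: dotted quarter = 6; dotted half = 12; whole note = 16; half = 8; half note = 8; sixteenth rest = 1; sixteenth = 1; eighth note = 2.
Sum: 6 + 12 + 16 + 8 + 8 + 1 + 1 + 2 = 54.
54 ÷ 2 = 27 beats.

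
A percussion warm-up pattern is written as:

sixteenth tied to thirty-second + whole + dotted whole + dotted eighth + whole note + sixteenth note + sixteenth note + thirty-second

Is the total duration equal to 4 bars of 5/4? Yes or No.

One bar of 5/4 = 40 thirty-second notes, so 4 bars = 160.
Working in thirty-second notes: sixteenth tied to thirty-second (sixteenth + thirty-second) = 3; whole = 32; dotted whole = 48; dotted eighth = 6; whole note = 32; sixteenth note = 2; sixteenth note = 2; thirty-second = 1.
Altogether 3 + 32 + 48 + 6 + 32 + 2 + 2 + 1 = 126.
126 falls short of 160, so the answer is No.

No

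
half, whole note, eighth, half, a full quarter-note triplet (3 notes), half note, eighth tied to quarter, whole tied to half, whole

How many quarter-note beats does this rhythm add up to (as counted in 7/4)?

One quarter-note beat = 2 eighth notes.
Working in eighth notes: half = 4; whole note = 8; eighth = 1; half = 4; a full quarter-note triplet (3 notes) (three triplet quarters span one half) = 4; half note = 4; eighth tied to quarter (eighth + quarter) = 3; whole tied to half (whole + half) = 12; whole = 8.
Adding: 4 + 8 + 1 + 4 + 4 + 4 + 3 + 12 + 8 = 48.
48 ÷ 2 = 24 beats.

24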